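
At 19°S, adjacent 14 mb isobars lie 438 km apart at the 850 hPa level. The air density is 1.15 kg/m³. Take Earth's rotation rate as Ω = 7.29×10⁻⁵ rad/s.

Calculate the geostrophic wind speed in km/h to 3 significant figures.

211 km/h

Coriolis parameter at 19°S:
f = 2Ω sin φ = 2 × 7.29×10⁻⁵ × sin 19° = 4.75×10⁻⁵ s⁻¹
Pressure gradient: |∂P/∂n| = 1400 Pa / 438000 m = 3.20×10⁻³ Pa/m
Geostrophic balance (pressure-gradient force = Coriolis force):
V_g = (1/(fρ)) |∂P/∂n| = 3.20×10⁻³ / (4.75×10⁻⁵ × 1.15) = 58.6 m/s
Converting: 58.6 m/s × 3.6 = 211 km/h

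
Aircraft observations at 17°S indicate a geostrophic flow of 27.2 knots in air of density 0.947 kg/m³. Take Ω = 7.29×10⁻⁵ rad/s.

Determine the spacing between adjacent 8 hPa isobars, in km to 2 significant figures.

1400 km

Coriolis parameter at 17°S:
f = 2Ω sin φ = 2 × 7.29×10⁻⁵ × sin 17° = 4.26×10⁻⁵ s⁻¹
Wind speed in SI: 27.2 knots = 14.0 m/s
Geostrophic balance rearranged: |∂P/∂n| = f ρ V_g
|∂P/∂n| = 4.26×10⁻⁵ × 0.947 × 14.0 = 5.65×10⁻⁴ Pa/m
Isobar spacing: Δn = ΔP/|∂P/∂n| = 800 Pa / 5.65×10⁻⁴ Pa/m = 1416251 m ≈ 1400 km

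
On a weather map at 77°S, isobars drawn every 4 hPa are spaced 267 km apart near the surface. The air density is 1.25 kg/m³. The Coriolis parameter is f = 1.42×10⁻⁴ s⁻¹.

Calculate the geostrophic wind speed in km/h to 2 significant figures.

Pressure gradient: |∂P/∂n| = 400 Pa / 267000 m = 1.50×10⁻³ Pa/m
Geostrophic balance (pressure-gradient force = Coriolis force):
V_g = (1/(fρ)) |∂P/∂n| = 1.50×10⁻³ / (1.42×10⁻⁴ × 1.25) = 8.44 m/s
Converting: 8.44 m/s × 3.6 = 30 km/h

30 km/h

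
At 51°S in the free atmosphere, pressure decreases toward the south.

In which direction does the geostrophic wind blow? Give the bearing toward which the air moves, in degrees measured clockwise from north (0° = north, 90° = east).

The pressure-gradient force points toward the south (bearing 180°).
Geostrophic balance: in the Southern Hemisphere the Coriolis force deflects motion to the left, so the geostrophic wind blows 90° to the left of the pressure-gradient force (low pressure on the right).
Rotating 180° by 90° counterclockwise gives 090° — the wind blows toward the east.

090°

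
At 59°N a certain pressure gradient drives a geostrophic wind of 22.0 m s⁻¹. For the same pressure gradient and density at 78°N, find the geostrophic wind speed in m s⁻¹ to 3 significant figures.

With the same pressure gradient and density, V_g ∝ 1/f ∝ 1/sin φ.
V₂ = V₁ · sin φ₁ / sin φ₂ = 22.0 × sin 59° / sin 78°
V₂ = 22.0 × 0.8572/0.9781 = 19.3 m s⁻¹

19.3 m s⁻¹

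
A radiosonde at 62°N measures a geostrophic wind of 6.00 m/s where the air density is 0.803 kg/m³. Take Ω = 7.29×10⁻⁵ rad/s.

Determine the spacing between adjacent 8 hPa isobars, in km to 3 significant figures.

Coriolis parameter at 62°N:
f = 2Ω sin φ = 2 × 7.29×10⁻⁵ × sin 62° = 1.29×10⁻⁴ s⁻¹
Geostrophic balance rearranged: |∂P/∂n| = f ρ V_g
|∂P/∂n| = 1.29×10⁻⁴ × 0.803 × 6.00 = 6.20×10⁻⁴ Pa/m
Isobar spacing: Δn = ΔP/|∂P/∂n| = 800 Pa / 6.20×10⁻⁴ Pa/m = 1289825 m ≈ 1290 km

1290 km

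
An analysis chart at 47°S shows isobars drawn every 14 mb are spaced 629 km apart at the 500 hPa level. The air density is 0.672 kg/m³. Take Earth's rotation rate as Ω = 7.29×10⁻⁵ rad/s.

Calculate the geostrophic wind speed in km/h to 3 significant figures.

112 km/h

Coriolis parameter at 47°S:
f = 2Ω sin φ = 2 × 7.29×10⁻⁵ × sin 47° = 1.07×10⁻⁴ s⁻¹
Pressure gradient: |∂P/∂n| = 1400 Pa / 629000 m = 2.23×10⁻³ Pa/m
Geostrophic balance (pressure-gradient force = Coriolis force):
V_g = (1/(fρ)) |∂P/∂n| = 2.23×10⁻³ / (1.07×10⁻⁴ × 0.672) = 31.1 m/s
Converting: 31.1 m/s × 3.6 = 112 km/h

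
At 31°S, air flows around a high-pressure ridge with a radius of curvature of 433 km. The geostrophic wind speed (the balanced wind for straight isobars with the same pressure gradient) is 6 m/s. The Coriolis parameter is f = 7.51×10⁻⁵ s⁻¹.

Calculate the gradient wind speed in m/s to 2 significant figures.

7.9 m/s

Around a high, pressure-gradient force acts outward with centrifugal, so Coriolis balances both:
fV = (1/ρ)|∂P/∂n| + V²/R  →  V² − fR·V + fR·V_g = 0
With fR = 7.51×10⁻⁵ × 433×10³ m = 32.5 m/s:
V = [fR − √((fR)² − 4 fR V_g)]/2 = [32.5 − √(32.5² − 4×32.5×6)]/2 = 7.94 m/s
Supergeostrophic (V > V_g = 6 m/s), as expected around a high.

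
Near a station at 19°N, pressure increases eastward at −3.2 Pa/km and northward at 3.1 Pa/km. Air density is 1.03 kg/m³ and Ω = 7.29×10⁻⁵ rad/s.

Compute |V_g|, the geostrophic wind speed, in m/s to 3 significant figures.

91.1 m/s

Coriolis parameter at 19°N:
f = 2Ω sin φ = 2 × 7.29×10⁻⁵ × sin 19° = 4.75×10⁻⁵ s⁻¹
Component geostrophic relations (x east, y north):
u_g = −(1/(fρ)) ∂P/∂y,  v_g = (1/(fρ)) ∂P/∂x
u_g = −(3.1×10⁻³)/(4.75×10⁻⁵ × 1.03) = −63.4 m/s;  v_g = (−3.2×10⁻³)/(4.75×10⁻⁵ × 1.03) = −65.5 m/s
|V_g| = √(u_g² + v_g²) = 91.1 m/s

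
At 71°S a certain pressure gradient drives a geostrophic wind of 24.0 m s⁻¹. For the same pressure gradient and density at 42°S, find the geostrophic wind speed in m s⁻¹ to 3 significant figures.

With the same pressure gradient and density, V_g ∝ 1/f ∝ 1/sin φ.
V₂ = V₁ · sin φ₁ / sin φ₂ = 24.0 × sin 71° / sin 42°
V₂ = 24.0 × 0.9455/0.6691 = 33.9 m s⁻¹

33.9 m s⁻¹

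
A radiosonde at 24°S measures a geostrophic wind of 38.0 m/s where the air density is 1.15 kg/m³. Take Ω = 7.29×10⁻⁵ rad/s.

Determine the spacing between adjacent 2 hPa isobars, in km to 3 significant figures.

Coriolis parameter at 24°S:
f = 2Ω sin φ = 2 × 7.29×10⁻⁵ × sin 24° = 5.93×10⁻⁵ s⁻¹
Geostrophic balance rearranged: |∂P/∂n| = f ρ V_g
|∂P/∂n| = 5.93×10⁻⁵ × 1.15 × 38.0 = 2.59×10⁻³ Pa/m
Isobar spacing: Δn = ΔP/|∂P/∂n| = 200 Pa / 2.59×10⁻³ Pa/m = 77175 m ≈ 77.2 km

77.2 km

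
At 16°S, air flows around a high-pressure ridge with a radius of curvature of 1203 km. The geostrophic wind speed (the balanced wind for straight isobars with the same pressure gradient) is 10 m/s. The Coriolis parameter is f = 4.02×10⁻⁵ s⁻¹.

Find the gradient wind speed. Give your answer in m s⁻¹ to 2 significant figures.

14 m s⁻¹

Around a high, pressure-gradient force acts outward with centrifugal, so Coriolis balances both:
fV = (1/ρ)|∂P/∂n| + V²/R  →  V² − fR·V + fR·V_g = 0
With fR = 4.02×10⁻⁵ × 1203×10³ m = 48.4 m/s:
V = [fR − √((fR)² − 4 fR V_g)]/2 = [48.4 − √(48.4² − 4×48.4×10)]/2 = 14.1 m/s
Supergeostrophic (V > V_g = 10 m/s), as expected around a high.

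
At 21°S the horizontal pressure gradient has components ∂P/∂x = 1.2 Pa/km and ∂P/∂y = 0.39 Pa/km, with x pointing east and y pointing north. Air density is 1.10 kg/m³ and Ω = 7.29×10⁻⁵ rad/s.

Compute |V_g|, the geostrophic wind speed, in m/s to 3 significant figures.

Coriolis parameter at 21°S:
f = 2Ω sin φ = 2 × 7.29×10⁻⁵ × sin 21° = 5.23×10⁻⁵ s⁻¹
In the Southern Hemisphere f is negative: f = −5.23×10⁻⁵ s⁻¹.
Component geostrophic relations (x east, y north):
u_g = −(1/(fρ)) ∂P/∂y,  v_g = (1/(fρ)) ∂P/∂x
u_g = −(0.39×10⁻³)/(−5.23×10⁻⁵ × 1.10) = 6.79 m/s;  v_g = (1.2×10⁻³)/(−5.23×10⁻⁵ × 1.10) = −20.9 m/s
|V_g| = √(u_g² + v_g²) = 22.0 m/s

22.0 m/s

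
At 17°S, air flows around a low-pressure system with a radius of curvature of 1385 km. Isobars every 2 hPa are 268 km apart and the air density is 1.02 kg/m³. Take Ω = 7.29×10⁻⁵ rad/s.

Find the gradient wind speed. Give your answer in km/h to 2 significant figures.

50 km/h

Coriolis parameter at 17°S:
f = 2Ω sin φ = 2 × 7.29×10⁻⁵ × sin 17° = 4.26×10⁻⁵ s⁻¹
Pressure gradient: |∂P/∂n| = 200 Pa / 268000 m = 7.46×10⁻⁴ Pa/m
Geostrophic speed: V_g = |∂P/∂n|/(fρ) = 7.46×10⁻⁴/(4.26×10⁻⁵ × 1.02) = 17.2 m/s
Around a low, centrifugal force acts outward with Coriolis, so pressure-gradient force balances both:
(1/ρ)|∂P/∂n| = fV + V²/R  →  V² + fR·V − fR·V_g = 0
With fR = 4.26×10⁻⁵ × 1385×10³ m = 59.0 m/s:
V = [−fR + √((fR)² + 4 fR V_g)]/2 = [−59.0 + √(59.0² + 4×59.0×17.2)]/2 = 13.9 m/s
Subgeostrophic (V < V_g = 17.2 m/s), as expected around a low.
Converting: 13.9 m/s × 3.6 = 50 km/h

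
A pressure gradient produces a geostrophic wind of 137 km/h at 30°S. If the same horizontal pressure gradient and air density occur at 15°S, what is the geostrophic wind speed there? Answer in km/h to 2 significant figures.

With the same pressure gradient and density, V_g ∝ 1/f ∝ 1/sin φ.
V₂ = V₁ · sin φ₁ / sin φ₂ = 137 × sin 30° / sin 15°
V₂ = 137 × 0.5000/0.2588 = 260 km/h

260 km/h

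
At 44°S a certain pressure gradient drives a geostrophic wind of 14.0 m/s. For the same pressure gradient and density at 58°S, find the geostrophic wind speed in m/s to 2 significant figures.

11 m/s

With the same pressure gradient and density, V_g ∝ 1/f ∝ 1/sin φ.
V₂ = V₁ · sin φ₁ / sin φ₂ = 14.0 × sin 44° / sin 58°
V₂ = 14.0 × 0.6947/0.8480 = 11 m/s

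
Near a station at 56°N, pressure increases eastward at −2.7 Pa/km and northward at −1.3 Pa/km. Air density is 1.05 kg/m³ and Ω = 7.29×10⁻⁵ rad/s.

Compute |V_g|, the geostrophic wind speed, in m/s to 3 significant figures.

Coriolis parameter at 56°N:
f = 2Ω sin φ = 2 × 7.29×10⁻⁵ × sin 56° = 1.21×10⁻⁴ s⁻¹
Component geostrophic relations (x east, y north):
u_g = −(1/(fρ)) ∂P/∂y,  v_g = (1/(fρ)) ∂P/∂x
u_g = −(−1.3×10⁻³)/(1.21×10⁻⁴ × 1.05) = 10.2 m/s;  v_g = (−2.7×10⁻³)/(1.21×10⁻⁴ × 1.05) = −21.3 m/s
|V_g| = √(u_g² + v_g²) = 23.6 m/s

23.6 m/s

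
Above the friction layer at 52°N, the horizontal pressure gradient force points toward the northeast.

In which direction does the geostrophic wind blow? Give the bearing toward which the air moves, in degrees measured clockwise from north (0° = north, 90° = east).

135°

The pressure-gradient force points toward the northeast (bearing 045°).
Geostrophic balance: in the Northern Hemisphere the Coriolis force deflects motion to the right, so the geostrophic wind blows 90° to the right of the pressure-gradient force (low pressure on the left).
Rotating 045° by 90° clockwise gives 135° — the wind blows toward the southeast.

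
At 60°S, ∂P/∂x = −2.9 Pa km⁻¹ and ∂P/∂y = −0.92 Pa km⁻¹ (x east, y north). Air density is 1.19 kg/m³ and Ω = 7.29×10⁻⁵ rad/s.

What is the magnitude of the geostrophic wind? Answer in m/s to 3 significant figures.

20.2 m/s

Coriolis parameter at 60°S:
f = 2Ω sin φ = 2 × 7.29×10⁻⁵ × sin 60° = 1.26×10⁻⁴ s⁻¹
In the Southern Hemisphere f is negative: f = −1.26×10⁻⁴ s⁻¹.
Component geostrophic relations (x east, y north):
u_g = −(1/(fρ)) ∂P/∂y,  v_g = (1/(fρ)) ∂P/∂x
u_g = −(−0.92×10⁻³)/(−1.26×10⁻⁴ × 1.19) = −6.12 m/s;  v_g = (−2.9×10⁻³)/(−1.26×10⁻⁴ × 1.19) = 19.3 m/s
|V_g| = √(u_g² + v_g²) = 20.2 m/s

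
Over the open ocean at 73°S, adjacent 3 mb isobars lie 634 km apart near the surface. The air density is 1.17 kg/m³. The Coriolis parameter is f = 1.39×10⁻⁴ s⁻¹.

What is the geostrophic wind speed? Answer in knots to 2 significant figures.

Pressure gradient: |∂P/∂n| = 300 Pa / 634000 m = 4.73×10⁻⁴ Pa/m
Geostrophic balance (pressure-gradient force = Coriolis force):
V_g = (1/(fρ)) |∂P/∂n| = 4.73×10⁻⁴ / (1.39×10⁻⁴ × 1.17) = 2.91 m/s
Converting: 2.91 m/s × 1.944 = 5.7 knots

5.7 knots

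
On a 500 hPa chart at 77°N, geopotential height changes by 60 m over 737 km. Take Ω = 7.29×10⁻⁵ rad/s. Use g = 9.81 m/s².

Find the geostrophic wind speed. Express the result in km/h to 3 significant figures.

Coriolis parameter at 77°N:
f = 2Ω sin φ = 2 × 7.29×10⁻⁵ × sin 77° = 1.42×10⁻⁴ s⁻¹
Height gradient: |∂Z/∂n| = 60 m / 737000 m = 8.14×10⁻⁵
On a pressure surface, geostrophic balance gives V_g = (g/f)|∂Z/∂n|:
V_g = 9.81 × 8.14×10⁻⁵ / 1.42×10⁻⁴ = 5.62 m/s
Converting: 5.62 m/s × 3.6 = 20.2 km/h

20.2 km/h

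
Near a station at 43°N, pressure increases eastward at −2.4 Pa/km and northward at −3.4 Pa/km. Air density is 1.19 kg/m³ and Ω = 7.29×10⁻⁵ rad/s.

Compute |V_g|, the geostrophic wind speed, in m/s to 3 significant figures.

35.2 m/s

Coriolis parameter at 43°N:
f = 2Ω sin φ = 2 × 7.29×10⁻⁵ × sin 43° = 9.94×10⁻⁵ s⁻¹
Component geostrophic relations (x east, y north):
u_g = −(1/(fρ)) ∂P/∂y,  v_g = (1/(fρ)) ∂P/∂x
u_g = −(−3.4×10⁻³)/(9.94×10⁻⁵ × 1.19) = 28.7 m/s;  v_g = (−2.4×10⁻³)/(9.94×10⁻⁵ × 1.19) = −20.3 m/s
|V_g| = √(u_g² + v_g²) = 35.2 m/s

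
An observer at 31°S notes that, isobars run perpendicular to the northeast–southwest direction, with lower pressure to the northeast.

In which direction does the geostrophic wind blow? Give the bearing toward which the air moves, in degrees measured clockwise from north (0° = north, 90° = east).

The pressure-gradient force points toward the northeast (bearing 045°).
Geostrophic balance: in the Southern Hemisphere the Coriolis force deflects motion to the left, so the geostrophic wind blows 90° to the left of the pressure-gradient force (low pressure on the right).
Rotating 045° by 90° counterclockwise gives 315° — the wind blows toward the northwest.

315°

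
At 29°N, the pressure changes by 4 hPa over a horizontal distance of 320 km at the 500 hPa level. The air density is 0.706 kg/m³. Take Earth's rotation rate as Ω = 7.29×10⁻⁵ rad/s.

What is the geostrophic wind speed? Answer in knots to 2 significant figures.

Coriolis parameter at 29°N:
f = 2Ω sin φ = 2 × 7.29×10⁻⁵ × sin 29° = 7.07×10⁻⁵ s⁻¹
Pressure gradient: |∂P/∂n| = 400 Pa / 320000 m = 1.25×10⁻³ Pa/m
Geostrophic balance (pressure-gradient force = Coriolis force):
V_g = (1/(fρ)) |∂P/∂n| = 1.25×10⁻³ / (7.07×10⁻⁵ × 0.706) = 25.0 m/s
Converting: 25.0 m/s × 1.944 = 49 knots

49 knots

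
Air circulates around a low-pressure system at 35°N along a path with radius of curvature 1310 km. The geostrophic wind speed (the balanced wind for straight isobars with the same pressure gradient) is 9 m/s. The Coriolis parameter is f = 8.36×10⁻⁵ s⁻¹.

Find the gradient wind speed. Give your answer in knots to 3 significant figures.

16.3 knots

Around a low, centrifugal force acts outward with Coriolis, so pressure-gradient force balances both:
(1/ρ)|∂P/∂n| = fV + V²/R  →  V² + fR·V − fR·V_g = 0
With fR = 8.36×10⁻⁵ × 1310×10³ m = 110 m/s:
V = [−fR + √((fR)² + 4 fR V_g)]/2 = [−110 + √(110² + 4×110×9)]/2 = 8.36 m/s
Subgeostrophic (V < V_g = 9 m/s), as expected around a low.
Converting: 8.36 m/s × 1.944 = 16.3 knots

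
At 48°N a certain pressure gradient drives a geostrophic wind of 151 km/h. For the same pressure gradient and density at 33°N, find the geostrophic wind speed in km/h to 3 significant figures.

With the same pressure gradient and density, V_g ∝ 1/f ∝ 1/sin φ.
V₂ = V₁ · sin φ₁ / sin φ₂ = 151 × sin 48° / sin 33°
V₂ = 151 × 0.7431/0.5446 = 206 km/h

206 km/h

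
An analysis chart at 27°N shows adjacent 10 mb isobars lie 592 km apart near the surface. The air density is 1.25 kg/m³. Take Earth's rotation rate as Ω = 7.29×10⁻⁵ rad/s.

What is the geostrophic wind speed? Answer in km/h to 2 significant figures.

Coriolis parameter at 27°N:
f = 2Ω sin φ = 2 × 7.29×10⁻⁵ × sin 27° = 6.62×10⁻⁵ s⁻¹
Pressure gradient: |∂P/∂n| = 1000 Pa / 592000 m = 1.69×10⁻³ Pa/m
Geostrophic balance (pressure-gradient force = Coriolis force):
V_g = (1/(fρ)) |∂P/∂n| = 1.69×10⁻³ / (6.62×10⁻⁵ × 1.25) = 20.4 m/s
Converting: 20.4 m/s × 3.6 = 73 km/h

73 km/h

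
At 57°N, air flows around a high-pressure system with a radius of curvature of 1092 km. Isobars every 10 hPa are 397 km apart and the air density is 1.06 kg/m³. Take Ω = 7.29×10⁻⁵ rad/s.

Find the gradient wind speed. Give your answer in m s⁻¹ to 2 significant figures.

24 m s⁻¹

Coriolis parameter at 57°N:
f = 2Ω sin φ = 2 × 7.29×10⁻⁵ × sin 57° = 1.22×10⁻⁴ s⁻¹
Pressure gradient: |∂P/∂n| = 1000 Pa / 397000 m = 2.52×10⁻³ Pa/m
Geostrophic speed: V_g = |∂P/∂n|/(fρ) = 2.52×10⁻³/(1.22×10⁻⁴ × 1.06) = 19.4 m/s
Around a high, pressure-gradient force acts outward with centrifugal, so Coriolis balances both:
fV = (1/ρ)|∂P/∂n| + V²/R  →  V² − fR·V + fR·V_g = 0
With fR = 1.22×10⁻⁴ × 1092×10³ m = 134 m/s:
V = [fR − √((fR)² − 4 fR V_g)]/2 = [134 − √(134² − 4×134×19.4)]/2 = 23.6 m/s
Supergeostrophic (V > V_g = 19.4 m/s), as expected around a high.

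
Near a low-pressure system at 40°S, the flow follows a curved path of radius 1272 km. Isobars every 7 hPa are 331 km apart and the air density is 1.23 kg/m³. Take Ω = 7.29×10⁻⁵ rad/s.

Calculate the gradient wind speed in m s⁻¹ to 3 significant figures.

Coriolis parameter at 40°S:
f = 2Ω sin φ = 2 × 7.29×10⁻⁵ × sin 40° = 9.37×10⁻⁵ s⁻¹
Pressure gradient: |∂P/∂n| = 700 Pa / 331000 m = 2.11×10⁻³ Pa/m
Geostrophic speed: V_g = |∂P/∂n|/(fρ) = 2.11×10⁻³/(9.37×10⁻⁵ × 1.23) = 18.3 m/s
Around a low, centrifugal force acts outward with Coriolis, so pressure-gradient force balances both:
(1/ρ)|∂P/∂n| = fV + V²/R  →  V² + fR·V − fR·V_g = 0
With fR = 9.37×10⁻⁵ × 1272×10³ m = 119 m/s:
V = [−fR + √((fR)² + 4 fR V_g)]/2 = [−119 + √(119² + 4×119×18.3)]/2 = 16.2 m/s
Subgeostrophic (V < V_g = 18.3 m/s), as expected around a low.

16.2 m s⁻¹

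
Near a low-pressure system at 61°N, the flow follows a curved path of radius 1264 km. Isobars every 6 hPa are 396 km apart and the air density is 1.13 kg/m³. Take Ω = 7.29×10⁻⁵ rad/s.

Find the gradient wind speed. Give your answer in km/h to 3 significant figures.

35.7 km/h

Coriolis parameter at 61°N:
f = 2Ω sin φ = 2 × 7.29×10⁻⁵ × sin 61° = 1.28×10⁻⁴ s⁻¹
Pressure gradient: |∂P/∂n| = 600 Pa / 396000 m = 1.52×10⁻³ Pa/m
Geostrophic speed: V_g = |∂P/∂n|/(fρ) = 1.52×10⁻³/(1.28×10⁻⁴ × 1.13) = 10.5 m/s
Around a low, centrifugal force acts outward with Coriolis, so pressure-gradient force balances both:
(1/ρ)|∂P/∂n| = fV + V²/R  →  V² + fR·V − fR·V_g = 0
With fR = 1.28×10⁻⁴ × 1264×10³ m = 161 m/s:
V = [−fR + √((fR)² + 4 fR V_g)]/2 = [−161 + √(161² + 4×161×10.5)]/2 = 9.91 m/s
Subgeostrophic (V < V_g = 10.5 m/s), as expected around a low.
Converting: 9.91 m/s × 3.6 = 35.7 km/h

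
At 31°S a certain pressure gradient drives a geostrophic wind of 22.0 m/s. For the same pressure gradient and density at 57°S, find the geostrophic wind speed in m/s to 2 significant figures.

With the same pressure gradient and density, V_g ∝ 1/f ∝ 1/sin φ.
V₂ = V₁ · sin φ₁ / sin φ₂ = 22.0 × sin 31° / sin 57°
V₂ = 22.0 × 0.5150/0.8387 = 14 m/s

14 m/s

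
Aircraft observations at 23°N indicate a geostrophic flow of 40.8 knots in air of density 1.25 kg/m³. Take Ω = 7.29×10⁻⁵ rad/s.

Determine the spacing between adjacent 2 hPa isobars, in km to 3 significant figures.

Coriolis parameter at 23°N:
f = 2Ω sin φ = 2 × 7.29×10⁻⁵ × sin 23° = 5.70×10⁻⁵ s⁻¹
Wind speed in SI: 40.8 knots = 21.0 m/s
Geostrophic balance rearranged: |∂P/∂n| = f ρ V_g
|∂P/∂n| = 5.70×10⁻⁵ × 1.25 × 21.0 = 1.49×10⁻³ Pa/m
Isobar spacing: Δn = ΔP/|∂P/∂n| = 200 Pa / 1.49×10⁻³ Pa/m = 133809 m ≈ 134 km

134 km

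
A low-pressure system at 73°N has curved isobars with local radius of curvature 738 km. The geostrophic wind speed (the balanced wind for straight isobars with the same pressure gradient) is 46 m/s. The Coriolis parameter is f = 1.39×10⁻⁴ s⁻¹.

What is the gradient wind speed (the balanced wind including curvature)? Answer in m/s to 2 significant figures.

Around a low, centrifugal force acts outward with Coriolis, so pressure-gradient force balances both:
(1/ρ)|∂P/∂n| = fV + V²/R  →  V² + fR·V − fR·V_g = 0
With fR = 1.39×10⁻⁴ × 738×10³ m = 103 m/s:
V = [−fR + √((fR)² + 4 fR V_g)]/2 = [−103 + √(103² + 4×103×46)]/2 = 34.4 m/s
Subgeostrophic (V < V_g = 46 m/s), as expected around a low.

34 m/s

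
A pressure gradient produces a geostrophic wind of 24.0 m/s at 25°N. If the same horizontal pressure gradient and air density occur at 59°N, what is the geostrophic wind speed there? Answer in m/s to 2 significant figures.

With the same pressure gradient and density, V_g ∝ 1/f ∝ 1/sin φ.
V₂ = V₁ · sin φ₁ / sin φ₂ = 24.0 × sin 25° / sin 59°
V₂ = 24.0 × 0.4226/0.8572 = 12 m/s

12 m/s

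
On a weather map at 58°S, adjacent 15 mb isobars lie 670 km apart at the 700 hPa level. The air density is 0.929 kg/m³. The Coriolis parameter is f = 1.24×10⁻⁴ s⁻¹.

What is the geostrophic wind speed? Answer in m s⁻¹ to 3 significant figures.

Pressure gradient: |∂P/∂n| = 1500 Pa / 670000 m = 2.24×10⁻³ Pa/m
Geostrophic balance (pressure-gradient force = Coriolis force):
V_g = (1/(fρ)) |∂P/∂n| = 2.24×10⁻³ / (1.24×10⁻⁴ × 0.929) = 19.4 m/s

19.4 m s⁻¹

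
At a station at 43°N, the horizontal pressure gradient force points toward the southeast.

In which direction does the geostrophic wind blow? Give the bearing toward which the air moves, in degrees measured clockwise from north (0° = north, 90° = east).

225°

The pressure-gradient force points toward the southeast (bearing 135°).
Geostrophic balance: in the Northern Hemisphere the Coriolis force deflects motion to the right, so the geostrophic wind blows 90° to the right of the pressure-gradient force (low pressure on the left).
Rotating 135° by 90° clockwise gives 225° — the wind blows toward the southwest.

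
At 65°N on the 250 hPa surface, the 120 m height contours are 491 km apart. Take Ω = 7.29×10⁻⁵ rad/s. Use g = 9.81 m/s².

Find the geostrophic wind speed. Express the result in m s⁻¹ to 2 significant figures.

Coriolis parameter at 65°N:
f = 2Ω sin φ = 2 × 7.29×10⁻⁵ × sin 65° = 1.32×10⁻⁴ s⁻¹
Height gradient: |∂Z/∂n| = 120 m / 491000 m = 2.44×10⁻⁴
On a pressure surface, geostrophic balance gives V_g = (g/f)|∂Z/∂n|:
V_g = 9.81 × 2.44×10⁻⁴ / 1.32×10⁻⁴ = 18.1 m/s

18 m s⁻¹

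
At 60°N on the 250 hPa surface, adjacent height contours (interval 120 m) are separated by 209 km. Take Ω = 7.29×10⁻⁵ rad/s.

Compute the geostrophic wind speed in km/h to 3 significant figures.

161 km/h

Coriolis parameter at 60°N:
f = 2Ω sin φ = 2 × 7.29×10⁻⁵ × sin 60° = 1.26×10⁻⁴ s⁻¹
Height gradient: |∂Z/∂n| = 120 m / 209000 m = 5.74×10⁻⁴
On a pressure surface, geostrophic balance gives V_g = (g/f)|∂Z/∂n|:
V_g = 9.81 × 5.74×10⁻⁴ / 1.26×10⁻⁴ = 44.6 m/s
Converting: 44.6 m/s × 3.6 = 161 km/h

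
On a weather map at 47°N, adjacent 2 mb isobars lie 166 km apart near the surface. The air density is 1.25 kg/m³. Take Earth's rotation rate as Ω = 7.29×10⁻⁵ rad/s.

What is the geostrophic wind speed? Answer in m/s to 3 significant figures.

9.04 m/s

Coriolis parameter at 47°N:
f = 2Ω sin φ = 2 × 7.29×10⁻⁵ × sin 47° = 1.07×10⁻⁴ s⁻¹
Pressure gradient: |∂P/∂n| = 200 Pa / 166000 m = 1.20×10⁻³ Pa/m
Geostrophic balance (pressure-gradient force = Coriolis force):
V_g = (1/(fρ)) |∂P/∂n| = 1.20×10⁻³ / (1.07×10⁻⁴ × 1.25) = 9.04 m/s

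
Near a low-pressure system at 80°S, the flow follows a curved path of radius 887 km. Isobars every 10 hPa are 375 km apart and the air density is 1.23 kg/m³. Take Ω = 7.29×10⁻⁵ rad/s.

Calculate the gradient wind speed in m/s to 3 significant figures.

13.6 m/s

Coriolis parameter at 80°S:
f = 2Ω sin φ = 2 × 7.29×10⁻⁵ × sin 80° = 1.44×10⁻⁴ s⁻¹
Pressure gradient: |∂P/∂n| = 1000 Pa / 375000 m = 2.67×10⁻³ Pa/m
Geostrophic speed: V_g = |∂P/∂n|/(fρ) = 2.67×10⁻³/(1.44×10⁻⁴ × 1.23) = 15.1 m/s
Around a low, centrifugal force acts outward with Coriolis, so pressure-gradient force balances both:
(1/ρ)|∂P/∂n| = fV + V²/R  →  V² + fR·V − fR·V_g = 0
With fR = 1.44×10⁻⁴ × 887×10³ m = 127 m/s:
V = [−fR + √((fR)² + 4 fR V_g)]/2 = [−127 + √(127² + 4×127×15.1)]/2 = 13.6 m/s
Subgeostrophic (V < V_g = 15.1 m/s), as expected around a low.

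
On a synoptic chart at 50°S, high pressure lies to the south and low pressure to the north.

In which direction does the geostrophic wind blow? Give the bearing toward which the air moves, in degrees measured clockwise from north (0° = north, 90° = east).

270°

The pressure-gradient force points toward the north (bearing 000°).
Geostrophic balance: in the Southern Hemisphere the Coriolis force deflects motion to the left, so the geostrophic wind blows 90° to the left of the pressure-gradient force (low pressure on the right).
Rotating 000° by 90° counterclockwise gives 270° — the wind blows toward the west.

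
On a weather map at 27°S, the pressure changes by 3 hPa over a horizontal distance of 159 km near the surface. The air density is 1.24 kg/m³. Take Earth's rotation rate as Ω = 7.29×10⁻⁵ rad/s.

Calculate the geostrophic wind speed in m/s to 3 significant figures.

23.0 m/s

Coriolis parameter at 27°S:
f = 2Ω sin φ = 2 × 7.29×10⁻⁵ × sin 27° = 6.62×10⁻⁵ s⁻¹
Pressure gradient: |∂P/∂n| = 300 Pa / 159000 m = 1.89×10⁻³ Pa/m
Geostrophic balance (pressure-gradient force = Coriolis force):
V_g = (1/(fρ)) |∂P/∂n| = 1.89×10⁻³ / (6.62×10⁻⁵ × 1.24) = 23.0 m/s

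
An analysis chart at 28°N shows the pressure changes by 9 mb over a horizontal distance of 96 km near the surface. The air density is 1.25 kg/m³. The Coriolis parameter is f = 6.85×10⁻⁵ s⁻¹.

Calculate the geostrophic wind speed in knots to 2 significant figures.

Pressure gradient: |∂P/∂n| = 900 Pa / 96000 m = 9.38×10⁻³ Pa/m
Geostrophic balance (pressure-gradient force = Coriolis force):
V_g = (1/(fρ)) |∂P/∂n| = 9.38×10⁻³ / (6.85×10⁻⁵ × 1.25) = 109 m/s
Converting: 109 m/s × 1.944 = 210 knots

210 knots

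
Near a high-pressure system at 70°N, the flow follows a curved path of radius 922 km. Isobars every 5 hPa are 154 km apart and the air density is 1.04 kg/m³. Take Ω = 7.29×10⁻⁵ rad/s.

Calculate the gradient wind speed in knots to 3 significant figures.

Coriolis parameter at 70°N:
f = 2Ω sin φ = 2 × 7.29×10⁻⁵ × sin 70° = 1.37×10⁻⁴ s⁻¹
Pressure gradient: |∂P/∂n| = 500 Pa / 154000 m = 3.25×10⁻³ Pa/m
Geostrophic speed: V_g = |∂P/∂n|/(fρ) = 3.25×10⁻³/(1.37×10⁻⁴ × 1.04) = 22.8 m/s
Around a high, pressure-gradient force acts outward with centrifugal, so Coriolis balances both:
fV = (1/ρ)|∂P/∂n| + V²/R  →  V² − fR·V + fR·V_g = 0
With fR = 1.37×10⁻⁴ × 922×10³ m = 126 m/s:
V = [fR − √((fR)² − 4 fR V_g)]/2 = [126 − √(126² − 4×126×22.8)]/2 = 29.8 m/s
Supergeostrophic (V > V_g = 22.8 m/s), as expected around a high.
Converting: 29.8 m/s × 1.944 = 58.0 knots

58.0 knots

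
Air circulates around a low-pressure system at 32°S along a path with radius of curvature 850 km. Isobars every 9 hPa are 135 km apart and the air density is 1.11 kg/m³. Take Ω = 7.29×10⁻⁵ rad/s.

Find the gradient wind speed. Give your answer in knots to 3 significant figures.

Coriolis parameter at 32°S:
f = 2Ω sin φ = 2 × 7.29×10⁻⁵ × sin 32° = 7.73×10⁻⁵ s⁻¹
Pressure gradient: |∂P/∂n| = 900 Pa / 135000 m = 6.67×10⁻³ Pa/m
Geostrophic speed: V_g = |∂P/∂n|/(fρ) = 6.67×10⁻³/(7.73×10⁻⁵ × 1.11) = 77.7 m/s
Around a low, centrifugal force acts outward with Coriolis, so pressure-gradient force balances both:
(1/ρ)|∂P/∂n| = fV + V²/R  →  V² + fR·V − fR·V_g = 0
With fR = 7.73×10⁻⁵ × 850×10³ m = 65.7 m/s:
V = [−fR + √((fR)² + 4 fR V_g)]/2 = [−65.7 + √(65.7² + 4×65.7×77.7)]/2 = 45.8 m/s
Subgeostrophic (V < V_g = 77.7 m/s), as expected around a low.
Converting: 45.8 m/s × 1.944 = 89.0 knots

89.0 knots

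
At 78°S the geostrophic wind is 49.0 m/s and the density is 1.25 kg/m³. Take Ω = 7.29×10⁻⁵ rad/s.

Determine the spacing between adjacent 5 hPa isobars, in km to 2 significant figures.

Coriolis parameter at 78°S:
f = 2Ω sin φ = 2 × 7.29×10⁻⁵ × sin 78° = 1.43×10⁻⁴ s⁻¹
Geostrophic balance rearranged: |∂P/∂n| = f ρ V_g
|∂P/∂n| = 1.43×10⁻⁴ × 1.25 × 49.0 = 8.74×10⁻³ Pa/m
Isobar spacing: Δn = ΔP/|∂P/∂n| = 500 Pa / 8.74×10⁻³ Pa/m = 57240 m ≈ 57 km

57 km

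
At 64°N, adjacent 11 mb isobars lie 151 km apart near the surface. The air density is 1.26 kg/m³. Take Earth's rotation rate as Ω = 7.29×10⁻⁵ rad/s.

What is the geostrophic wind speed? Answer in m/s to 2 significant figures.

Coriolis parameter at 64°N:
f = 2Ω sin φ = 2 × 7.29×10⁻⁵ × sin 64° = 1.31×10⁻⁴ s⁻¹
Pressure gradient: |∂P/∂n| = 1100 Pa / 151000 m = 7.28×10⁻³ Pa/m
Geostrophic balance (pressure-gradient force = Coriolis force):
V_g = (1/(fρ)) |∂P/∂n| = 7.28×10⁻³ / (1.31×10⁻⁴ × 1.26) = 44.1 m/s

44 m/s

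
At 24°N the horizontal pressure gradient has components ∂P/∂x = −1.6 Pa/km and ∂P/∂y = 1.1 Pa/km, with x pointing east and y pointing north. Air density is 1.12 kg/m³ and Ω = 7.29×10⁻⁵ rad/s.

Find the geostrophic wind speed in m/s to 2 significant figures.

29 m/s

Coriolis parameter at 24°N:
f = 2Ω sin φ = 2 × 7.29×10⁻⁵ × sin 24° = 5.93×10⁻⁵ s⁻¹
Component geostrophic relations (x east, y north):
u_g = −(1/(fρ)) ∂P/∂y,  v_g = (1/(fρ)) ∂P/∂x
u_g = −(1.1×10⁻³)/(5.93×10⁻⁵ × 1.12) = −16.6 m/s;  v_g = (−1.6×10⁻³)/(5.93×10⁻⁵ × 1.12) = −24.1 m/s
|V_g| = √(u_g² + v_g²) = 29.2 m/s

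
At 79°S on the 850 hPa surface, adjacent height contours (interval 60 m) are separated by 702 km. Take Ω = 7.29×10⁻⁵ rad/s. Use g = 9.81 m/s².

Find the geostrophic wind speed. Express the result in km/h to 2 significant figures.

21 km/h

Coriolis parameter at 79°S:
f = 2Ω sin φ = 2 × 7.29×10⁻⁵ × sin 79° = 1.43×10⁻⁴ s⁻¹
Height gradient: |∂Z/∂n| = 60 m / 702000 m = 8.55×10⁻⁵
On a pressure surface, geostrophic balance gives V_g = (g/f)|∂Z/∂n|:
V_g = 9.81 × 8.55×10⁻⁵ / 1.43×10⁻⁴ = 5.86 m/s
Converting: 5.86 m/s × 3.6 = 21 km/h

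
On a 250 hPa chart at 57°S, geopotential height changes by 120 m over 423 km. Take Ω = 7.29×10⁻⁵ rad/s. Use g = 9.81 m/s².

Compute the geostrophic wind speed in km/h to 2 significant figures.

82 km/h

Coriolis parameter at 57°S:
f = 2Ω sin φ = 2 × 7.29×10⁻⁵ × sin 57° = 1.22×10⁻⁴ s⁻¹
Height gradient: |∂Z/∂n| = 120 m / 423000 m = 2.84×10⁻⁴
On a pressure surface, geostrophic balance gives V_g = (g/f)|∂Z/∂n|:
V_g = 9.81 × 2.84×10⁻⁴ / 1.22×10⁻⁴ = 22.8 m/s
Converting: 22.8 m/s × 3.6 = 82 km/h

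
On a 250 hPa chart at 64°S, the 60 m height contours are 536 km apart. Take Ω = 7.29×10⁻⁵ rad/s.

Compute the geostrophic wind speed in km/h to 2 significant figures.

Coriolis parameter at 64°S:
f = 2Ω sin φ = 2 × 7.29×10⁻⁵ × sin 64° = 1.31×10⁻⁴ s⁻¹
Height gradient: |∂Z/∂n| = 60 m / 536000 m = 1.12×10⁻⁴
On a pressure surface, geostrophic balance gives V_g = (g/f)|∂Z/∂n|:
V_g = 9.81 × 1.12×10⁻⁴ / 1.31×10⁻⁴ = 8.38 m/s
Converting: 8.38 m/s × 3.6 = 30 km/h

30 km/h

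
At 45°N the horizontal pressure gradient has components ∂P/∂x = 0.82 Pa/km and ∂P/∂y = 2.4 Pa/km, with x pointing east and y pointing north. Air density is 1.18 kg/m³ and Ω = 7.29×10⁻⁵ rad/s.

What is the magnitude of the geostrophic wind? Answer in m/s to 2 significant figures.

Coriolis parameter at 45°N:
f = 2Ω sin φ = 2 × 7.29×10⁻⁵ × sin 45° = 1.03×10⁻⁴ s⁻¹
Component geostrophic relations (x east, y north):
u_g = −(1/(fρ)) ∂P/∂y,  v_g = (1/(fρ)) ∂P/∂x
u_g = −(2.4×10⁻³)/(1.03×10⁻⁴ × 1.18) = −19.7 m/s;  v_g = (0.82×10⁻³)/(1.03×10⁻⁴ × 1.18) = 6.74 m/s
|V_g| = √(u_g² + v_g²) = 20.8 m/s

21 m/s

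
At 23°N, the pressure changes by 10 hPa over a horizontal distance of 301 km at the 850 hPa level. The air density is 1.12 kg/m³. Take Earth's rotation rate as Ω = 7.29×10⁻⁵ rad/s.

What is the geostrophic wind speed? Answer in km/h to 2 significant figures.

190 km/h

Coriolis parameter at 23°N:
f = 2Ω sin φ = 2 × 7.29×10⁻⁵ × sin 23° = 5.70×10⁻⁵ s⁻¹
Pressure gradient: |∂P/∂n| = 1000 Pa / 301000 m = 3.32×10⁻³ Pa/m
Geostrophic balance (pressure-gradient force = Coriolis force):
V_g = (1/(fρ)) |∂P/∂n| = 3.32×10⁻³ / (5.70×10⁻⁵ × 1.12) = 52.1 m/s
Converting: 52.1 m/s × 3.6 = 190 km/h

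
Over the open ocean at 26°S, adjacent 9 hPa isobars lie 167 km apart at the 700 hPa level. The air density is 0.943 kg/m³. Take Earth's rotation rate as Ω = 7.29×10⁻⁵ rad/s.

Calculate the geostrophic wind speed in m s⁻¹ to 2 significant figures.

Coriolis parameter at 26°S:
f = 2Ω sin φ = 2 × 7.29×10⁻⁵ × sin 26° = 6.39×10⁻⁵ s⁻¹
Pressure gradient: |∂P/∂n| = 900 Pa / 167000 m = 5.39×10⁻³ Pa/m
Geostrophic balance (pressure-gradient force = Coriolis force):
V_g = (1/(fρ)) |∂P/∂n| = 5.39×10⁻³ / (6.39×10⁻⁵ × 0.943) = 89.4 m/s

89 m s⁻¹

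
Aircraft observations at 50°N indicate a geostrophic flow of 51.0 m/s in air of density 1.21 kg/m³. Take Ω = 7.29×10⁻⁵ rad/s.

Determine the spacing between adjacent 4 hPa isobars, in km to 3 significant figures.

58.0 km

Coriolis parameter at 50°N:
f = 2Ω sin φ = 2 × 7.29×10⁻⁵ × sin 50° = 1.12×10⁻⁴ s⁻¹
Geostrophic balance rearranged: |∂P/∂n| = f ρ V_g
|∂P/∂n| = 1.12×10⁻⁴ × 1.21 × 51.0 = 6.89×10⁻³ Pa/m
Isobar spacing: Δn = ΔP/|∂P/∂n| = 400 Pa / 6.89×10⁻³ Pa/m = 58035 m ≈ 58.0 km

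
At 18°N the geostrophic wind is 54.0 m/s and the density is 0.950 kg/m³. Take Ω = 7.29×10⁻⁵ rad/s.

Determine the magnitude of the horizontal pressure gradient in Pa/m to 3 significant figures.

Coriolis parameter at 18°N:
f = 2Ω sin φ = 2 × 7.29×10⁻⁵ × sin 18° = 4.51×10⁻⁵ s⁻¹
Geostrophic balance rearranged: |∂P/∂n| = f ρ V_g
|∂P/∂n| = 4.51×10⁻⁵ × 0.950 × 54.0 = 2.31×10⁻³ Pa/m

2.31×10⁻³ Pa/m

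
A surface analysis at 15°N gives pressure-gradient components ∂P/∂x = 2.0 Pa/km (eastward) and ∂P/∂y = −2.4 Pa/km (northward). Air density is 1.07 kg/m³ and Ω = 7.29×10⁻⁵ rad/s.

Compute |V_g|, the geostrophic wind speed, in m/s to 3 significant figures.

77.4 m/s

Coriolis parameter at 15°N:
f = 2Ω sin φ = 2 × 7.29×10⁻⁵ × sin 15° = 3.77×10⁻⁵ s⁻¹
Component geostrophic relations (x east, y north):
u_g = −(1/(fρ)) ∂P/∂y,  v_g = (1/(fρ)) ∂P/∂x
u_g = −(−2.4×10⁻³)/(3.77×10⁻⁵ × 1.07) = 59.4 m/s;  v_g = (2.0×10⁻³)/(3.77×10⁻⁵ × 1.07) = 49.5 m/s
|V_g| = √(u_g² + v_g²) = 77.4 m/s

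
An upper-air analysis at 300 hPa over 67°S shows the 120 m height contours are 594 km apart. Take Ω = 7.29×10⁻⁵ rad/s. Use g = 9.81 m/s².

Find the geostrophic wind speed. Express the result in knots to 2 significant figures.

Coriolis parameter at 67°S:
f = 2Ω sin φ = 2 × 7.29×10⁻⁵ × sin 67° = 1.34×10⁻⁴ s⁻¹
Height gradient: |∂Z/∂n| = 120 m / 594000 m = 2.02×10⁻⁴
On a pressure surface, geostrophic balance gives V_g = (g/f)|∂Z/∂n|:
V_g = 9.81 × 2.02×10⁻⁴ / 1.34×10⁻⁴ = 14.8 m/s
Converting: 14.8 m/s × 1.944 = 29 knots

29 knots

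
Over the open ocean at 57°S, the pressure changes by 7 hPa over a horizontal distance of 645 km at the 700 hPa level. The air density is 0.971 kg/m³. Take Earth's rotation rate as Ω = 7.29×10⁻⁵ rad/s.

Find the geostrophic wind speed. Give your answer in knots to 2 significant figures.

Coriolis parameter at 57°S:
f = 2Ω sin φ = 2 × 7.29×10⁻⁵ × sin 57° = 1.22×10⁻⁴ s⁻¹
Pressure gradient: |∂P/∂n| = 700 Pa / 645000 m = 1.09×10⁻³ Pa/m
Geostrophic balance (pressure-gradient force = Coriolis force):
V_g = (1/(fρ)) |∂P/∂n| = 1.09×10⁻³ / (1.22×10⁻⁴ × 0.971) = 9.14 m/s
Converting: 9.14 m/s × 1.944 = 18 knots

18 knots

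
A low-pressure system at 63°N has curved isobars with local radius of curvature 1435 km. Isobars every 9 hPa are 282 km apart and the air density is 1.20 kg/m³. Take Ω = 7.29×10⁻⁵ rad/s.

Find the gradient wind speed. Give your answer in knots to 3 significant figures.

36.2 knots

Coriolis parameter at 63°N:
f = 2Ω sin φ = 2 × 7.29×10⁻⁵ × sin 63° = 1.30×10⁻⁴ s⁻¹
Pressure gradient: |∂P/∂n| = 900 Pa / 282000 m = 3.19×10⁻³ Pa/m
Geostrophic speed: V_g = |∂P/∂n|/(fρ) = 3.19×10⁻³/(1.30×10⁻⁴ × 1.20) = 20.5 m/s
Around a low, centrifugal force acts outward with Coriolis, so pressure-gradient force balances both:
(1/ρ)|∂P/∂n| = fV + V²/R  →  V² + fR·V − fR·V_g = 0
With fR = 1.30×10⁻⁴ × 1435×10³ m = 186 m/s:
V = [−fR + √((fR)² + 4 fR V_g)]/2 = [−186 + √(186² + 4×186×20.5)]/2 = 18.6 m/s
Subgeostrophic (V < V_g = 20.5 m/s), as expected around a low.
Converting: 18.6 m/s × 1.944 = 36.2 knots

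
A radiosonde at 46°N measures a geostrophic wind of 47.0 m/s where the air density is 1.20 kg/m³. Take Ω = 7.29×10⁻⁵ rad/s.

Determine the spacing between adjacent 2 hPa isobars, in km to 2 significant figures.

Coriolis parameter at 46°N:
f = 2Ω sin φ = 2 × 7.29×10⁻⁵ × sin 46° = 1.05×10⁻⁴ s⁻¹
Geostrophic balance rearranged: |∂P/∂n| = f ρ V_g
|∂P/∂n| = 1.05×10⁻⁴ × 1.20 × 47.0 = 5.92×10⁻³ Pa/m
Isobar spacing: Δn = ΔP/|∂P/∂n| = 200 Pa / 5.92×10⁻³ Pa/m = 33811 m ≈ 34 km

34 km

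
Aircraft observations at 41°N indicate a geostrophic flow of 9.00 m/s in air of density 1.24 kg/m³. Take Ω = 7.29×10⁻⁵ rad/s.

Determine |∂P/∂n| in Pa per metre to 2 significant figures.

1.1×10⁻³ Pa/m

Coriolis parameter at 41°N:
f = 2Ω sin φ = 2 × 7.29×10⁻⁵ × sin 41° = 9.57×10⁻⁵ s⁻¹
Geostrophic balance rearranged: |∂P/∂n| = f ρ V_g
|∂P/∂n| = 9.57×10⁻⁵ × 1.24 × 9.00 = 1.07×10⁻³ Pa/m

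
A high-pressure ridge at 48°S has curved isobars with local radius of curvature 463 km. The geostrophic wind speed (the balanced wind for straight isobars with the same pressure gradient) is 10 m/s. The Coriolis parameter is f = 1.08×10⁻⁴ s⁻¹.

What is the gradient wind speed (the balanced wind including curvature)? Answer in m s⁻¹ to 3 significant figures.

13.8 m s⁻¹

Around a high, pressure-gradient force acts outward with centrifugal, so Coriolis balances both:
fV = (1/ρ)|∂P/∂n| + V²/R  →  V² − fR·V + fR·V_g = 0
With fR = 1.08×10⁻⁴ × 463×10³ m = 50.0 m/s:
V = [fR − √((fR)² − 4 fR V_g)]/2 = [50.0 − √(50.0² − 4×50.0×10)]/2 = 13.8 m/s
Supergeostrophic (V > V_g = 10 m/s), as expected around a high.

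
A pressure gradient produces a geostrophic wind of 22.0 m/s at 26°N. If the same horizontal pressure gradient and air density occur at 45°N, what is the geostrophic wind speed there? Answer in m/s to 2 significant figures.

With the same pressure gradient and density, V_g ∝ 1/f ∝ 1/sin φ.
V₂ = V₁ · sin φ₁ / sin φ₂ = 22.0 × sin 26° / sin 45°
V₂ = 22.0 × 0.4384/0.7071 = 14 m/s

14 m/s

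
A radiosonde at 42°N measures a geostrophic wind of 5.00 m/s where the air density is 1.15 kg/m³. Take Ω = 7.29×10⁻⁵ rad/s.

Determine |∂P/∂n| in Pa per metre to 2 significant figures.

Coriolis parameter at 42°N:
f = 2Ω sin φ = 2 × 7.29×10⁻⁵ × sin 42° = 9.76×10⁻⁵ s⁻¹
Geostrophic balance rearranged: |∂P/∂n| = f ρ V_g
|∂P/∂n| = 9.76×10⁻⁵ × 1.15 × 5.00 = 5.61×10⁻⁴ Pa/m

5.6×10⁻⁴ Pa/m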